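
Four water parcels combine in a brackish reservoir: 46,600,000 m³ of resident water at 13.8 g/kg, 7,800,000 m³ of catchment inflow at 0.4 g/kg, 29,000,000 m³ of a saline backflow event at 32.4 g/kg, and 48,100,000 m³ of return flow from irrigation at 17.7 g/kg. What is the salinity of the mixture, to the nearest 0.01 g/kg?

Salt balance:
salt = 46,600,000×13.8 + 7,800,000×0.4 + 29,000,000×32.4 + 48,100,000×17.7 = 643,080,000 + 3,120,000 + 939,600,000 + 851,370,000 = 2,437,170,000
volume = 46,600,000 + 7,800,000 + 29,000,000 + 48,100,000 = 131,500,000 m³
S = 2,437,170,000 / 131,500,000 = 18.5336 g/kg

18.53 g/kg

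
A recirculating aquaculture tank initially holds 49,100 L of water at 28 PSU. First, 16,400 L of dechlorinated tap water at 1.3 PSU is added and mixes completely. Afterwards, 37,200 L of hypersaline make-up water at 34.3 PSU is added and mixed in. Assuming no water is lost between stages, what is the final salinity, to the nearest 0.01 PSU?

26.02 PSU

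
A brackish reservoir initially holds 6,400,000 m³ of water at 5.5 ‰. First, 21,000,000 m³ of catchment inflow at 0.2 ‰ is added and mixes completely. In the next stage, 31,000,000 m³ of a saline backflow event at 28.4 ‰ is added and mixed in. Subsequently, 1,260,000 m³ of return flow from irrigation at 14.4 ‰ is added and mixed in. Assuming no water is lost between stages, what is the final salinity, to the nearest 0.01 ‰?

15.72 ‰

Mass of salt is conserved:
Initial salt = 6,400,000×5.5 = 35,200,000
After stage 1: salt = 35,200,000 + 21,000,000×0.2 = 39,400,000; volume = 27,400,000 m³; S = 1.438 ‰
After stage 2: salt = 39,400,000 + 31,000,000×28.4 = 919,800,000; volume = 58,400,000 m³; S = 15.75 ‰
After stage 3: salt = 919,800,000 + 1,260,000×14.4 = 937,944,000; volume = 59,660,000 m³
S = 937,944,000 / 59,660,000 = 15.7215 ‰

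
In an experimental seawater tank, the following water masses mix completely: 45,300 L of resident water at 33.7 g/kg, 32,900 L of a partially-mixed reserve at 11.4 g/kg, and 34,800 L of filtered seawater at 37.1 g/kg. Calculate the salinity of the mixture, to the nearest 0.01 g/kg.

Total salt / total volume:
salt = 45,300×33.7 + 32,900×11.4 + 34,800×37.1 = 1,526,610 + 375,060 + 1,291,080 = 3,192,750
volume = 45,300 + 32,900 + 34,800 = 113,000 L
S = 3,192,750 / 113,000 = 28.2544 g/kg

28.25 g/kg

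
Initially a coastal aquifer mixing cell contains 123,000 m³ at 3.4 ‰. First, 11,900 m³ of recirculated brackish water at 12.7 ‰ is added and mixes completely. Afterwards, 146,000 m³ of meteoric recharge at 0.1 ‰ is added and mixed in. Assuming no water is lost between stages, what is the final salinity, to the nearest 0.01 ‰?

Salt balance:
Initial salt = 123,000×3.4 = 418,200
After stage 1: salt = 418,200 + 11,900×12.7 = 569,330; volume = 134,900 m³; S = 4.22 ‰
After stage 2: salt = 569,330 + 146,000×0.1 = 583,930; volume = 280,900 m³
S = 583,930 / 280,900 = 2.0788 ‰

2.08 ‰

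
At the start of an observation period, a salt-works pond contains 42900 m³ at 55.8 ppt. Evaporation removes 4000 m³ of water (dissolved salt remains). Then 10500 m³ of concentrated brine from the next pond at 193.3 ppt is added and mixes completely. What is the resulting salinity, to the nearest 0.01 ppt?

89.54 ppt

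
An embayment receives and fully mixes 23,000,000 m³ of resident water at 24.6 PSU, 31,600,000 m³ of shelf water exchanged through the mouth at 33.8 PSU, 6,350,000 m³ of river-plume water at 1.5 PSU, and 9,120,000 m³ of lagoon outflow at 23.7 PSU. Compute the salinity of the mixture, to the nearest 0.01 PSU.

26.54 PSU

Conserving salt mass:
salt = 23,000,000×24.6 + 31,600,000×33.8 + 6,350,000×1.5 + 9,120,000×23.7 = 565,800,000 + 1,068,080,000 + 9,525,000 + 216,144,000 = 1,859,549,000
volume = 23,000,000 + 31,600,000 + 6,350,000 + 9,120,000 = 70,070,000 m³
S = 1,859,549,000 / 70,070,000 = 26.5384 PSU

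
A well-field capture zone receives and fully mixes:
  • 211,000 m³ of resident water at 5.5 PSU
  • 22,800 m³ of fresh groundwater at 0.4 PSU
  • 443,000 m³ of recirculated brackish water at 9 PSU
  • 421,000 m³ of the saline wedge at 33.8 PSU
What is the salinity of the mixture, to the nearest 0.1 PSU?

17.7 PSU

Weighted by volume,
salt = 211,000×5.5 + 22,800×0.4 + 443,000×9 + 421,000×33.8 = 1,160,500 + 9,120 + 3,987,000 + 14,229,800 = 19,386,420
volume = 211,000 + 22,800 + 443,000 + 421,000 = 1,097,800 m³
S = 19,386,420 / 1,097,800 = 17.659 PSU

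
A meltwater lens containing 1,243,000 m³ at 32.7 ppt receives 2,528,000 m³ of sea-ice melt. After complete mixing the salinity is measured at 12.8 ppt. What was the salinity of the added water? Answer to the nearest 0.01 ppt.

Salt balance: 1,243,000×32.7 + 2,528,000×S = 3,771,000×12.8
40,646,100 + 2,528,000·S = 48,268,800
S = (48,268,800 − 40,646,100) / 2,528,000 = 3.0153 ppt

3.02 ppt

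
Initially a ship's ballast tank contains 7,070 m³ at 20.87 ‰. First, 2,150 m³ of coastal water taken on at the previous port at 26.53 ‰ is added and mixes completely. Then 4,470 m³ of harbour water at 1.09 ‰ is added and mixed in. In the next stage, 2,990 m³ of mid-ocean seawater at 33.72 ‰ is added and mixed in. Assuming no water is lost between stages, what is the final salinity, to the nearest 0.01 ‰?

18.60 ‰

Conserving salt mass:
Initial salt = 7,070×20.87 = 147,550.9
After stage 1: salt = 147,550.9 + 2,150×26.53 = 204,590.4; volume = 9,220 m³; S = 22.19 ‰
After stage 2: salt = 204,590.4 + 4,470×1.09 = 209,462.7; volume = 13,690 m³; S = 15.3 ‰
After stage 3: salt = 209,462.7 + 2,990×33.72 = 310,285.5; volume = 16,680 m³
S = 310,285.5 / 16,680 = 18.6022 ‰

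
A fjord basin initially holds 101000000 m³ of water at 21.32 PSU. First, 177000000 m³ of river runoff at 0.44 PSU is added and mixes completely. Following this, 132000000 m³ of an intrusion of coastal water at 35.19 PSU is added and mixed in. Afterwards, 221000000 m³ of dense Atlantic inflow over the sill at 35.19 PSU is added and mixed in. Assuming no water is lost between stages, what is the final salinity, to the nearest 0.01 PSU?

Total salt / total volume:
Initial salt = 101,000,000×21.32 = 2,153,320,000
After stage 1: salt = 2,153,320,000 + 177,000,000×0.44 = 2,231,200,000; volume = 278,000,000 m³; S = 8.026 PSU
After stage 2: salt = 2,231,200,000 + 132,000,000×35.19 = 6,876,280,000; volume = 410,000,000 m³; S = 16.771 PSU
After stage 3: salt = 6,876,280,000 + 221,000,000×35.19 = 14,653,270,000; volume = 631,000,000 m³
S = 14,653,270,000 / 631,000,000 = 23.2223 PSU

23.22 PSU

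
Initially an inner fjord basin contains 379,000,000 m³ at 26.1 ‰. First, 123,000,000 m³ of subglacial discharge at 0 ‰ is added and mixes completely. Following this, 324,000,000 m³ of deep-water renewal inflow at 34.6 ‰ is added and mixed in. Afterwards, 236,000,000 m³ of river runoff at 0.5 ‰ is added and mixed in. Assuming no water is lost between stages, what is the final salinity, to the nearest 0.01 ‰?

Salt balance:
Initial salt = 379,000,000×26.1 = 9,891,900,000
After stage 1: salt = 9,891,900,000 + 123,000,000×0 = 9,891,900,000; volume = 502,000,000 m³; S = 19.705 ‰
After stage 2: salt = 9,891,900,000 + 324,000,000×34.6 = 21,102,300,000; volume = 826,000,000 m³; S = 25.548 ‰
After stage 3: salt = 21,102,300,000 + 236,000,000×0.5 = 21,220,300,000; volume = 1,062,000,000 m³
S = 21,220,300,000 / 1,062,000,000 = 19.9815 ‰

19.98 ‰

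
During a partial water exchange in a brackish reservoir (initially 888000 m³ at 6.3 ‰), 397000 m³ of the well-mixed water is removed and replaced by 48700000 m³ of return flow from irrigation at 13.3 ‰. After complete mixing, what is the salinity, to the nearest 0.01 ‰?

13.23 ‰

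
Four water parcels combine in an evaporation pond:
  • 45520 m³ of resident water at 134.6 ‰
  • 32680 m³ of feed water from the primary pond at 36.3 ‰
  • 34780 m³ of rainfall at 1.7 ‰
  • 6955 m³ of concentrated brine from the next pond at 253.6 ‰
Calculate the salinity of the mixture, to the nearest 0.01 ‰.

76.18 ‰

Total salt / total volume:
salt = 45,520×134.6 + 32,680×36.3 + 34,780×1.7 + 6,955×253.6 = 6,126,992 + 1,186,284 + 59,126 + 1,763,788 = 9,136,190
volume = 45,520 + 32,680 + 34,780 + 6,955 = 119,935 m³
S = 9,136,190 / 119,935 = 76.1762 ‰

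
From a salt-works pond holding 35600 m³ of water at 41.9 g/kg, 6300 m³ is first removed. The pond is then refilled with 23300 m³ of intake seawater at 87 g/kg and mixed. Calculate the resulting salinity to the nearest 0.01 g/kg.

61.88 g/kg

Remaining after removal: 29,300 m³ at 41.9 g/kg (salt = 1,227,670)
After addition: salt = 1,227,670 + 23,300×87 = 3,254,770; volume = 52,600 m³
S = 3,254,770 / 52,600 = 61.8778 g/kg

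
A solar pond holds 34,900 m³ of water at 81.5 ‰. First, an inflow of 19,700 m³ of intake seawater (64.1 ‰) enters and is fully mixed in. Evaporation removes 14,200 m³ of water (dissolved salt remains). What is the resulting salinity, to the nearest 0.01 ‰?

101.66 ‰

After mixing: salt = 34,900×81.5 + 19,700×64.1 = 4,107,120; volume = 54,600 m³
After evaporation: salt unchanged = 4,107,120; volume = 54,600 − 14,200 = 40,400 m³
S = 4,107,120 / 40,400 = 101.6614 ‰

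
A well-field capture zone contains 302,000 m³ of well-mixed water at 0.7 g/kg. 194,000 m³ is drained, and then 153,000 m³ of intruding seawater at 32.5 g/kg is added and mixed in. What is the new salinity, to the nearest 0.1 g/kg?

19.3 g/kg

Remaining after removal: 108,000 m³ at 0.7 g/kg (salt = 75,600)
After addition: salt = 75,600 + 153,000×32.5 = 5,048,100; volume = 261,000 m³
S = 5,048,100 / 261,000 = 19.3414 g/kg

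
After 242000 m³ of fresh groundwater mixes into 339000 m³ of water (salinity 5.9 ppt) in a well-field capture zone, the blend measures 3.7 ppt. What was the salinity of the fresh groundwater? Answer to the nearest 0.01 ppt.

0.62 ppt

Salt balance: 339,000×5.9 + 242,000×S = 581,000×3.7
2,000,100 + 242,000·S = 2,149,700
S = (2,149,700 − 2,000,100) / 242,000 = 0.6182 ppt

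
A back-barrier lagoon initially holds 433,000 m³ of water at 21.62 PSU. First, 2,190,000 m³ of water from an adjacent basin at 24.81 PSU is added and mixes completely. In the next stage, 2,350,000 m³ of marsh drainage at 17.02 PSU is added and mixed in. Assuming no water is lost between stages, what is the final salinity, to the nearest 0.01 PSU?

20.85 PSU

Weighted by volume,
Initial salt = 433,000×21.62 = 9,361,460
After stage 1: salt = 9,361,460 + 2,190,000×24.81 = 63,695,360; volume = 2,623,000 m³; S = 24.283 PSU
After stage 2: salt = 63,695,360 + 2,350,000×17.02 = 103,692,360; volume = 4,973,000 m³
S = 103,692,360 / 4,973,000 = 20.8511 PSU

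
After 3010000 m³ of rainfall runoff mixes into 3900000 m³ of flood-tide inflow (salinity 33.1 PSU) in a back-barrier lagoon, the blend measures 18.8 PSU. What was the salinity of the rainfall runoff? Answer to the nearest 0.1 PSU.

Salt balance: 3,900,000×33.1 + 3,010,000×S = 6,910,000×18.8
129,090,000 + 3,010,000·S = 129,908,000
S = (129,908,000 − 129,090,000) / 3,010,000 = 0.2718 PSU

0.3 PSU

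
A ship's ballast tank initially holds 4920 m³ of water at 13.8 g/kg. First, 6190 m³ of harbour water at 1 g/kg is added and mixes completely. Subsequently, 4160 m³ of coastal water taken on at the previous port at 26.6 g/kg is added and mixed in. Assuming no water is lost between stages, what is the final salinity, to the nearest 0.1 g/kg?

Weighted by volume,
Initial salt = 4,920×13.8 = 67,896
After stage 1: salt = 67,896 + 6,190×1 = 74,086; volume = 11,110 m³; S = 6.668 g/kg
After stage 2: salt = 74,086 + 4,160×26.6 = 184,742; volume = 15,270 m³
S = 184,742 / 15,270 = 12.0984 g/kg

12.1 g/kg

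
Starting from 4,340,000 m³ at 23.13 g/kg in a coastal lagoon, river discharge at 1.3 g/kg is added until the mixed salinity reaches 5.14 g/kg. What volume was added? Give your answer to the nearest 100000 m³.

Salt balance: 4,340,000×23.13 + V×1.3 = (4,340,000+V)×5.14
100,384,200 + 1.3V = 22,307,600 + 5.14V
78,076,600 = 3.84V
V = 20,332,447.92 m³

20300000 m³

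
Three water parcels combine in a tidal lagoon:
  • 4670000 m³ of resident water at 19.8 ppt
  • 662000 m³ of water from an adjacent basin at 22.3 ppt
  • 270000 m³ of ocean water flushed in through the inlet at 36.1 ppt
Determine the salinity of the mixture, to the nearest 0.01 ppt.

20.88 ppt

Conserving salt mass:
salt = 4,670,000×19.8 + 662,000×22.3 + 270,000×36.1 = 92,466,000 + 14,762,600 + 9,747,000 = 116,975,600
volume = 4,670,000 + 662,000 + 270,000 = 5,602,000 m³
S = 116,975,600 / 5,602,000 = 20.881 ppt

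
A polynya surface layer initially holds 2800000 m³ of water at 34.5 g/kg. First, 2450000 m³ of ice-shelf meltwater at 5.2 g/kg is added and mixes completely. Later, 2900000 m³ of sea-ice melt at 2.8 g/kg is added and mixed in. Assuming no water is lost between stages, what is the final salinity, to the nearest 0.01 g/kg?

Weighted by volume,
Initial salt = 2,800,000×34.5 = 96,600,000
After stage 1: salt = 96,600,000 + 2,450,000×5.2 = 109,340,000; volume = 5,250,000 m³; S = 20.827 g/kg
After stage 2: salt = 109,340,000 + 2,900,000×2.8 = 117,460,000; volume = 8,150,000 m³
S = 117,460,000 / 8,150,000 = 14.4123 g/kg

14.41 g/kg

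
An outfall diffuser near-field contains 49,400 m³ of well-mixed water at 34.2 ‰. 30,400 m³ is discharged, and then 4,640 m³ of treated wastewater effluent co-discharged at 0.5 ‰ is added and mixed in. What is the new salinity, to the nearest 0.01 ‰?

27.59 ‰

Remaining after removal: 19,000 m³ at 34.2 ‰ (salt = 649,800)
After addition: salt = 649,800 + 4,640×0.5 = 652,120; volume = 23,640 m³
S = 652,120 / 23,640 = 27.5854 ‰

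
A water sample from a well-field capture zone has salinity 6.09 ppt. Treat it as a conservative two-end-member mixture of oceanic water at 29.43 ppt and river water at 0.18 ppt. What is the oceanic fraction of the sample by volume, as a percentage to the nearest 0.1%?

20.2%

Let g be the oceanic fraction. Salt balance per unit volume:
g×29.43 + (1−g)×0.18 = 6.09
g = (6.09 − 0.18) / (29.43 − 0.18) = 5.91/29.25 = 0.2021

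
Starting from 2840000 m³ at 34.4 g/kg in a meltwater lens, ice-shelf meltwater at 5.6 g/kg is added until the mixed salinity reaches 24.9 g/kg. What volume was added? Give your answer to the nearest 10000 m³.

Salt balance: 2,840,000×34.4 + V×5.6 = (2,840,000+V)×24.9
97,696,000 + 5.6V = 70,716,000 + 24.9V
26,980,000 = 19.3V
V = 1,397,927.46 m³

1400000 m³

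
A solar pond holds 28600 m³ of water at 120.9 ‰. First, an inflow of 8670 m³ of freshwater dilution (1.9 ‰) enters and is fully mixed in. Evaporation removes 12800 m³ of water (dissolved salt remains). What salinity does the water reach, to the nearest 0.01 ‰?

141.98 ‰

After mixing: salt = 28,600×120.9 + 8,670×1.9 = 3,474,213; volume = 37,270 m³
After evaporation: salt unchanged = 3,474,213; volume = 37,270 − 12,800 = 24,470 m³
S = 3,474,213 / 24,470 = 141.9785 ‰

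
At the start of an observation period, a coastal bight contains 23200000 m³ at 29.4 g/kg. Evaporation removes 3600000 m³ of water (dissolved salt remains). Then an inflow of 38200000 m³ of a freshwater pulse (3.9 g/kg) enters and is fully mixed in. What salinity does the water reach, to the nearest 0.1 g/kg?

14.4 g/kg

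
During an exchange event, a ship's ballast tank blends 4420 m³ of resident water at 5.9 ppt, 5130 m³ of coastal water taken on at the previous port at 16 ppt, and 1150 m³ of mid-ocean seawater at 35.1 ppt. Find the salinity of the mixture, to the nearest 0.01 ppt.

13.88 ppt

Conserving salt mass:
salt = 4,420×5.9 + 5,130×16 + 1,150×35.1 = 26,078 + 82,080 + 40,365 = 148,523
volume = 4,420 + 5,130 + 1,150 = 10,700 m³
S = 148,523 / 10,700 = 13.8807 ppt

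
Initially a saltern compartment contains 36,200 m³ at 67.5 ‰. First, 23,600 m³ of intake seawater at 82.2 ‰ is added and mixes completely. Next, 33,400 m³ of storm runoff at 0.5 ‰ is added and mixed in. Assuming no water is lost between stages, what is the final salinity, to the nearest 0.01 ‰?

47.21 ‰

Salt balance:
Initial salt = 36,200×67.5 = 2,443,500
After stage 1: salt = 2,443,500 + 23,600×82.2 = 4,383,420; volume = 59,800 m³; S = 73.301 ‰
After stage 2: salt = 4,383,420 + 33,400×0.5 = 4,400,120; volume = 93,200 m³
S = 4,400,120 / 93,200 = 47.2116 ‰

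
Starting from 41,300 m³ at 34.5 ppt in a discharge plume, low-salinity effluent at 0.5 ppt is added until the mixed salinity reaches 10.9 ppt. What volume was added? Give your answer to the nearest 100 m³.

Salt balance: 41,300×34.5 + V×0.5 = (41,300+V)×10.9
1,424,850 + 0.5V = 450,170 + 10.9V
974,680 = 10.4V
V = 93,719.23 m³

93700 m³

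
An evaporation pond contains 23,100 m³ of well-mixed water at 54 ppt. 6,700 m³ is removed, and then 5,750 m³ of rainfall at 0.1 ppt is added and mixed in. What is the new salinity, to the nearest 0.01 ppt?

Remaining after removal: 16,400 m³ at 54 ppt (salt = 885,600)
After addition: salt = 885,600 + 5,750×0.1 = 886,175; volume = 22,150 m³
S = 886,175 / 22,150 = 40.0079 ppt

40.01 ppt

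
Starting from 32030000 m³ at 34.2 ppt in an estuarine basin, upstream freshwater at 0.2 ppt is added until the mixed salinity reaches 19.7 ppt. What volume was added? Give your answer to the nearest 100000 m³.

23800000 m³

Salt balance: 32,030,000×34.2 + V×0.2 = (32,030,000+V)×19.7
1,095,426,000 + 0.2V = 630,991,000 + 19.7V
464,435,000 = 19.5V
V = 23,817,179.49 m³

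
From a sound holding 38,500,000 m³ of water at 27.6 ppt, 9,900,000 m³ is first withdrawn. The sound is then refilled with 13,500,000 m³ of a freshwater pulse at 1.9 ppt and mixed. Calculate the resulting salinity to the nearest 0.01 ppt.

Remaining after removal: 28,600,000 m³ at 27.6 ppt (salt = 789,360,000)
After addition: salt = 789,360,000 + 13,500,000×1.9 = 815,010,000; volume = 42,100,000 m³
S = 815,010,000 / 42,100,000 = 19.3589 ppt

19.36 ppt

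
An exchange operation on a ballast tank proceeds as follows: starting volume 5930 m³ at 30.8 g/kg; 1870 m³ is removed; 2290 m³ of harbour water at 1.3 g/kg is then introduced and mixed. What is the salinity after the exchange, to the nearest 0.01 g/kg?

20.16 g/kg

Remaining after removal: 4,060 m³ at 30.8 g/kg (salt = 125,048)
After addition: salt = 125,048 + 2,290×1.3 = 128,025; volume = 6,350 m³
S = 128,025 / 6,350 = 20.1614 g/kg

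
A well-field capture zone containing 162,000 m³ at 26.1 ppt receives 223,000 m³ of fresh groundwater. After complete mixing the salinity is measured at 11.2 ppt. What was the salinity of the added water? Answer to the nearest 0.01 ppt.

0.38 ppt

Salt balance: 162,000×26.1 + 223,000×S = 385,000×11.2
4,228,200 + 223,000·S = 4,312,000
S = (4,312,000 − 4,228,200) / 223,000 = 0.3758 ppt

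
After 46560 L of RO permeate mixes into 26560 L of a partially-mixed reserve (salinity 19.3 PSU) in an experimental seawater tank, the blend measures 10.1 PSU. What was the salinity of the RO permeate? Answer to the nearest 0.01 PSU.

Salt balance: 26,560×19.3 + 46,560×S = 73,120×10.1
512,608 + 46,560·S = 738,512
S = (738,512 − 512,608) / 46,560 = 4.8519 PSU

4.85 PSU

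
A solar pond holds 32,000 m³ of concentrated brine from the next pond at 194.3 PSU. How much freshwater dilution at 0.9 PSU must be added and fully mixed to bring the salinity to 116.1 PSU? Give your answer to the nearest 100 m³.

Salt balance: 32,000×194.3 + V×0.9 = (32,000+V)×116.1
6,217,600 + 0.9V = 3,715,200 + 116.1V
2,502,400 = 115.2V
V = 21,722.22 m³

21700 m³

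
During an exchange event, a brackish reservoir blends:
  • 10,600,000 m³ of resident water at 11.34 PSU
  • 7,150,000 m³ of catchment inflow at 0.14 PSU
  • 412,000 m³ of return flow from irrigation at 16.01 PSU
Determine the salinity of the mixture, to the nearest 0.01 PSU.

Mass of salt is conserved:
salt = 10,600,000×11.34 + 7,150,000×0.14 + 412,000×16.01 = 120,204,000 + 1,001,000 + 6,596,120 = 127,801,120
volume = 10,600,000 + 7,150,000 + 412,000 = 18,162,000 m³
S = 127,801,120 / 18,162,000 = 7.0367 PSU

7.04 PSU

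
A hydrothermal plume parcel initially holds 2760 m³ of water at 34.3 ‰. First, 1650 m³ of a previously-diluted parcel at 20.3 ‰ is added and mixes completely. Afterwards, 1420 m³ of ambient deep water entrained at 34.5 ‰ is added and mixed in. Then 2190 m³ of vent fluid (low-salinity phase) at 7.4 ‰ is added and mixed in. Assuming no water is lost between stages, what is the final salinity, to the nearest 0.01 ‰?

By conservation of dissolved salt,
Initial salt = 2,760×34.3 = 94,668
After stage 1: salt = 94,668 + 1,650×20.3 = 128,163; volume = 4,410 m³; S = 29.062 ‰
After stage 2: salt = 128,163 + 1,420×34.5 = 177,153; volume = 5,830 m³; S = 30.386 ‰
After stage 3: salt = 177,153 + 2,190×7.4 = 193,359; volume = 8,020 m³
S = 193,359 / 8,020 = 24.1096 ‰

24.11 ‰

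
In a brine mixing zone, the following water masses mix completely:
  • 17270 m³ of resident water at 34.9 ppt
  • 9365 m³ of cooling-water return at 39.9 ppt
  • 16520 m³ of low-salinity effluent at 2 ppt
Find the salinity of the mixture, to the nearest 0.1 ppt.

By conservation of dissolved salt,
salt = 17,270×34.9 + 9,365×39.9 + 16,520×2 = 602,723 + 373,663.5 + 33,040 = 1,009,426.5
volume = 17,270 + 9,365 + 16,520 = 43,155 m³
S = 1,009,426.5 / 43,155 = 23.391 ppt

23.4 ppt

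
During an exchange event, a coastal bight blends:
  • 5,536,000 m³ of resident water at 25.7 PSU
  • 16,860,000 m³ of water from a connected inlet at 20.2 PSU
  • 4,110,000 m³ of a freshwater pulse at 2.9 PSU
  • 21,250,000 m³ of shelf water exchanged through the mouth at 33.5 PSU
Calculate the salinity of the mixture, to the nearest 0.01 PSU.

25.27 PSU

Conserving salt mass:
salt = 5,536,000×25.7 + 16,860,000×20.2 + 4,110,000×2.9 + 21,250,000×33.5 = 142,275,200 + 340,572,000 + 11,919,000 + 711,875,000 = 1,206,641,200
volume = 5,536,000 + 16,860,000 + 4,110,000 + 21,250,000 = 47,756,000 m³
S = 1,206,641,200 / 47,756,000 = 25.2668 PSU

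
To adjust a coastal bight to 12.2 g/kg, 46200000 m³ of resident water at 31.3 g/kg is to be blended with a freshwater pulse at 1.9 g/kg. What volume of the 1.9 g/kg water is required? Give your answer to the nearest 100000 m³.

Salt balance: 46,200,000×31.3 + V×1.9 = (46,200,000+V)×12.2
1,446,060,000 + 1.9V = 563,640,000 + 12.2V
882,420,000 = 10.3V
V = 85,671,844.66 m³

85700000 m³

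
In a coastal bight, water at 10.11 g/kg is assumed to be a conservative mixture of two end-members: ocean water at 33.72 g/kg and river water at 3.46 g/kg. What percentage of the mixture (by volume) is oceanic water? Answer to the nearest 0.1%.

22.0%

Let g be the oceanic fraction. Salt balance per unit volume:
g×33.72 + (1−g)×3.46 = 10.11
g = (10.11 − 3.46) / (33.72 − 3.46) = 6.65/30.26 = 0.2198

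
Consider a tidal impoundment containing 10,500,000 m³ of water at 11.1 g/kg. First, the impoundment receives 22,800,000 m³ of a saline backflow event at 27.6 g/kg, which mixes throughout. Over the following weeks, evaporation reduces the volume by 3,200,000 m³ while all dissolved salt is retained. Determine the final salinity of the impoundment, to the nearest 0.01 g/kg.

After mixing: salt = 10,500,000×11.1 + 22,800,000×27.6 = 745,830,000; volume = 33,300,000 m³
After evaporation: salt unchanged = 745,830,000; volume = 33,300,000 − 3,200,000 = 30,100,000 m³
S = 745,830,000 / 30,100,000 = 24.7784 g/kg

24.78 g/kg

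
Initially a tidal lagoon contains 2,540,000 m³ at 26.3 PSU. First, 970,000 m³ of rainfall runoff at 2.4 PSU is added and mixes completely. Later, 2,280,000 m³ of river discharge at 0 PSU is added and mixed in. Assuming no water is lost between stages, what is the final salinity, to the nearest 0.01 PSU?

11.94 PSU

By conservation of dissolved salt,
Initial salt = 2,540,000×26.3 = 66,802,000
After stage 1: salt = 66,802,000 + 970,000×2.4 = 69,130,000; volume = 3,510,000 m³; S = 19.695 PSU
After stage 2: salt = 69,130,000 + 2,280,000×0 = 69,130,000; volume = 5,790,000 m³
S = 69,130,000 / 5,790,000 = 11.9396 PSU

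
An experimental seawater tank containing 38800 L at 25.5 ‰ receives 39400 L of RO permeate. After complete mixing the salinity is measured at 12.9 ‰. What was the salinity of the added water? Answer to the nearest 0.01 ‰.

0.49 ‰

Salt balance: 38,800×25.5 + 39,400×S = 78,200×12.9
989,400 + 39,400·S = 1,008,780
S = (1,008,780 − 989,400) / 39,400 = 0.4919 ‰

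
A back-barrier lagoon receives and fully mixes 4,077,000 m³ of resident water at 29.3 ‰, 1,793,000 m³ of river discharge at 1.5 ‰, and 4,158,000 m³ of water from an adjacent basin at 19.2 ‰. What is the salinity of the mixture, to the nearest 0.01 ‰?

Mass of salt is conserved:
salt = 4,077,000×29.3 + 1,793,000×1.5 + 4,158,000×19.2 = 119,456,100 + 2,689,500 + 79,833,600 = 201,979,200
volume = 4,077,000 + 1,793,000 + 4,158,000 = 10,028,000 m³
S = 201,979,200 / 10,028,000 = 20.1415 ‰

20.14 ‰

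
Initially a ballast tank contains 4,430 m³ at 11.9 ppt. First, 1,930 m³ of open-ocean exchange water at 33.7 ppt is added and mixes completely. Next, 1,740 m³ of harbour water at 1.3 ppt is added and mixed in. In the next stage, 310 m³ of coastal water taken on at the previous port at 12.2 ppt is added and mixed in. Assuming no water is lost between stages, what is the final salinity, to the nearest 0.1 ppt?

14.7 ppt

Total salt / total volume:
Initial salt = 4,430×11.9 = 52,717
After stage 1: salt = 52,717 + 1,930×33.7 = 117,758; volume = 6,360 m³; S = 18.515 ppt
After stage 2: salt = 117,758 + 1,740×1.3 = 120,020; volume = 8,100 m³; S = 14.817 ppt
After stage 3: salt = 120,020 + 310×12.2 = 123,802; volume = 8,410 m³
S = 123,802 / 8,410 = 14.7208 ppt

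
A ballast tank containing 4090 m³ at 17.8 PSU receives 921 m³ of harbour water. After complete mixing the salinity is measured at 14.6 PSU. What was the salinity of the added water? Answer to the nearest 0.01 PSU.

Salt balance: 4,090×17.8 + 921×S = 5,011×14.6
72,802 + 921·S = 73,160.6
S = (73,160.6 − 72,802) / 921 = 0.3894 PSU

0.39 PSU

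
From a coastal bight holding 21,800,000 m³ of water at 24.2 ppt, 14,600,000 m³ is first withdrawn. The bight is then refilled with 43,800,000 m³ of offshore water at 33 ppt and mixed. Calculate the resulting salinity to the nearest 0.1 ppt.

31.8 ppt

Remaining after removal: 7,200,000 m³ at 24.2 ppt (salt = 174,240,000)
After addition: salt = 174,240,000 + 43,800,000×33 = 1,619,640,000; volume = 51,000,000 m³
S = 1,619,640,000 / 51,000,000 = 31.7576 ppt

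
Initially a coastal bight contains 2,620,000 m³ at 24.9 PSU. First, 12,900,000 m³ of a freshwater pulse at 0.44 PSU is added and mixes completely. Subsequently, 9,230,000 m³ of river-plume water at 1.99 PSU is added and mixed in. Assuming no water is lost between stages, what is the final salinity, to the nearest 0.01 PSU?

Mass of salt is conserved:
Initial salt = 2,620,000×24.9 = 65,238,000
After stage 1: salt = 65,238,000 + 12,900,000×0.44 = 70,914,000; volume = 15,520,000 m³; S = 4.569 PSU
After stage 2: salt = 70,914,000 + 9,230,000×1.99 = 89,281,700; volume = 24,750,000 m³
S = 89,281,700 / 24,750,000 = 3.6073 PSU

3.61 PSU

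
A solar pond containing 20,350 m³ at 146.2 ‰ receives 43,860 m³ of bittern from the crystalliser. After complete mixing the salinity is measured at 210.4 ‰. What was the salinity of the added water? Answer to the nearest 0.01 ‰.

Salt balance: 20,350×146.2 + 43,860×S = 64,210×210.4
2,975,170 + 43,860·S = 13,509,784
S = (13,509,784 − 2,975,170) / 43,860 = 240.1873 ‰

240.19 ‰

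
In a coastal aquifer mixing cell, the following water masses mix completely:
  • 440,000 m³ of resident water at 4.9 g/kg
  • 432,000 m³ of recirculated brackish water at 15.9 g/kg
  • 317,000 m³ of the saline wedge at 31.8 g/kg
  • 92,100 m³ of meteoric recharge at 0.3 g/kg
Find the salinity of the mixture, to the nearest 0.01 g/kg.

Mass of salt is conserved:
salt = 440,000×4.9 + 432,000×15.9 + 317,000×31.8 + 92,100×0.3 = 2,156,000 + 6,868,800 + 10,080,600 + 27,630 = 19,133,030
volume = 440,000 + 432,000 + 317,000 + 92,100 = 1,281,100 m³
S = 19,133,030 / 1,281,100 = 14.9348 g/kg

14.93 g/kg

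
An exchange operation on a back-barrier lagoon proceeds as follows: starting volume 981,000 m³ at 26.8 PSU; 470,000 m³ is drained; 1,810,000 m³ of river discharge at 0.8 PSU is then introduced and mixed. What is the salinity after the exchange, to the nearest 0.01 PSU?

6.52 PSU

Remaining after removal: 511,000 m³ at 26.8 PSU (salt = 13,694,800)
After addition: salt = 13,694,800 + 1,810,000×0.8 = 15,142,800; volume = 2,321,000 m³
S = 15,142,800 / 2,321,000 = 6.5243 PSU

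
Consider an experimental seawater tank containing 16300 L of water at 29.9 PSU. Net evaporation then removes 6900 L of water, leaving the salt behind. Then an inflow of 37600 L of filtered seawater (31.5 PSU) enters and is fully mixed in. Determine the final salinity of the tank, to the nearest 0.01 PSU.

After evaporation: salt = 16,300×29.9 = 487,370; volume = 16,300 − 6,900 = 9,400 L
After mixing: salt = 487,370 + 37,600×31.5 = 1,671,770; volume = 9,400 + 37,600 = 47,000 L
S = 1,671,770 / 47,000 = 35.5696 PSU

35.57 PSU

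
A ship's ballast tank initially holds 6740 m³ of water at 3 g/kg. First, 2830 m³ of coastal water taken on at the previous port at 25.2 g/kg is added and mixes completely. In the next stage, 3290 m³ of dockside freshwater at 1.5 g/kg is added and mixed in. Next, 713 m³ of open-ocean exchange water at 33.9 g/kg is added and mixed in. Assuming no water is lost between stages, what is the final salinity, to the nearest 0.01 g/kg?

Salt balance:
Initial salt = 6,740×3 = 20,220
After stage 1: salt = 20,220 + 2,830×25.2 = 91,536; volume = 9,570 m³; S = 9.565 g/kg
After stage 2: salt = 91,536 + 3,290×1.5 = 96,471; volume = 12,860 m³; S = 7.502 g/kg
After stage 3: salt = 96,471 + 713×33.9 = 120,641.7; volume = 13,573 m³
S = 120,641.7 / 13,573 = 8.8884 g/kg

8.89 g/kg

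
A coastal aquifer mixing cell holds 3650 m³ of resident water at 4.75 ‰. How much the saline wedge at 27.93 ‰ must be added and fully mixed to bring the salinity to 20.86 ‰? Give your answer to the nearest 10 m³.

Salt balance: 3,650×4.75 + V×27.93 = (3,650+V)×20.86
17,337.5 + 27.93V = 76,139 + 20.86V
58,801.5 = 7.07V
V = 8,317.04 m³

8320 m³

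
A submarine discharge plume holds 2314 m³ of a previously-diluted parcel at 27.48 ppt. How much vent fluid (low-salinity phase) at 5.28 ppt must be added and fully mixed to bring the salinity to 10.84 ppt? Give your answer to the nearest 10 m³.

Salt balance: 2,314×27.48 + V×5.28 = (2,314+V)×10.84
63,588.72 + 5.28V = 25,083.76 + 10.84V
38,504.96 = 5.56V
V = 6,925.35 m³

6930 m³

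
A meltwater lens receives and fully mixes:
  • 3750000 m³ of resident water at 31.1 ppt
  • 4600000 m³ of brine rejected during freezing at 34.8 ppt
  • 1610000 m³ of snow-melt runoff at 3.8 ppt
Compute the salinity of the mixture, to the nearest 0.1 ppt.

Total salt / total volume:
salt = 3,750,000×31.1 + 4,600,000×34.8 + 1,610,000×3.8 = 116,625,000 + 160,080,000 + 6,118,000 = 282,823,000
volume = 3,750,000 + 4,600,000 + 1,610,000 = 9,960,000 m³
S = 282,823,000 / 9,960,000 = 28.396 ppt

28.4 ppt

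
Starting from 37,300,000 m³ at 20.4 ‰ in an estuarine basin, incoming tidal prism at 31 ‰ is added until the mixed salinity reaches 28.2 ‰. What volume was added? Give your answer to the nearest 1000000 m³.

Salt balance: 37,300,000×20.4 + V×31 = (37,300,000+V)×28.2
760,920,000 + 31V = 1,051,860,000 + 28.2V
290,940,000 = 2.8V
V = 103,907,142.86 m³

104000000 m³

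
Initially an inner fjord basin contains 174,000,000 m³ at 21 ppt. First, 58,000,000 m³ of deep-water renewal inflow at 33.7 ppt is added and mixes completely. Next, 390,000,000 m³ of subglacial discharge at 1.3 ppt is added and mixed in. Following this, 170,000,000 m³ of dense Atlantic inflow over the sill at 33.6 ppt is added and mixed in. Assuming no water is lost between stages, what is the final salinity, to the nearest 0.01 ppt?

14.93 ppt

Weighted by volume,
Initial salt = 174,000,000×21 = 3,654,000,000
After stage 1: salt = 3,654,000,000 + 58,000,000×33.7 = 5,608,600,000; volume = 232,000,000 m³; S = 24.175 ppt
After stage 2: salt = 5,608,600,000 + 390,000,000×1.3 = 6,115,600,000; volume = 622,000,000 m³; S = 9.832 ppt
After stage 3: salt = 6,115,600,000 + 170,000,000×33.6 = 11,827,600,000; volume = 792,000,000 m³
S = 11,827,600,000 / 792,000,000 = 14.9338 ppt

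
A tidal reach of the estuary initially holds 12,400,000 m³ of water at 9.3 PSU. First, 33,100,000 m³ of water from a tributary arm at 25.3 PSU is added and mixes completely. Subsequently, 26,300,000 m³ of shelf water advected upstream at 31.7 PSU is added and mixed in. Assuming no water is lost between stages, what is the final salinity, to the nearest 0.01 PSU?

24.88 PSU

Total salt / total volume:
Initial salt = 12,400,000×9.3 = 115,320,000
After stage 1: salt = 115,320,000 + 33,100,000×25.3 = 952,750,000; volume = 45,500,000 m³; S = 20.94 PSU
After stage 2: salt = 952,750,000 + 26,300,000×31.7 = 1,786,460,000; volume = 71,800,000 m³
S = 1,786,460,000 / 71,800,000 = 24.8811 PSU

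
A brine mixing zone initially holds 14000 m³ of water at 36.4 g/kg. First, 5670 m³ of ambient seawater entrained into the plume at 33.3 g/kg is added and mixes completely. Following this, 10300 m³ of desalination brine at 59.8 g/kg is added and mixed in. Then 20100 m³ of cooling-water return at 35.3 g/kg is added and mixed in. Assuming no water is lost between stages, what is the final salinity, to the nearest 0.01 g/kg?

Total salt / total volume:
Initial salt = 14,000×36.4 = 509,600
After stage 1: salt = 509,600 + 5,670×33.3 = 698,411; volume = 19,670 m³; S = 35.506 g/kg
After stage 2: salt = 698,411 + 10,300×59.8 = 1,314,351; volume = 29,970 m³; S = 43.856 g/kg
After stage 3: salt = 1,314,351 + 20,100×35.3 = 2,023,881; volume = 50,070 m³
S = 2,023,881 / 50,070 = 40.421 g/kg

40.42 g/kg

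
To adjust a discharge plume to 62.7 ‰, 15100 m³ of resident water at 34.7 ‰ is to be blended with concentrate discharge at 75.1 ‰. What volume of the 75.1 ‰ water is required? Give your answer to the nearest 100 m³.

34100 m³

Salt balance: 15,100×34.7 + V×75.1 = (15,100+V)×62.7
523,970 + 75.1V = 946,770 + 62.7V
422,800 = 12.4V
V = 34,096.77 m³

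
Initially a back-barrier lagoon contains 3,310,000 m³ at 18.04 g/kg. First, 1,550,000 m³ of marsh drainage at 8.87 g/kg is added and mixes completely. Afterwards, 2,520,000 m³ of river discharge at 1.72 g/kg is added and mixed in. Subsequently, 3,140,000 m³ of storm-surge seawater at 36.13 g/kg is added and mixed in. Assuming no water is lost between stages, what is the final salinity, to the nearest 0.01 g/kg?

18.18 g/kg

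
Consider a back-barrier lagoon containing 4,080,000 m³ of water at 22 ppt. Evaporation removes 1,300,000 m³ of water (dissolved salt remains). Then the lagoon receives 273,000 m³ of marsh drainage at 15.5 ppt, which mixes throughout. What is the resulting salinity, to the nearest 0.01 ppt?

After evaporation: salt = 4,080,000×22 = 89,760,000; volume = 4,080,000 − 1,300,000 = 2,780,000 m³
After mixing: salt = 89,760,000 + 273,000×15.5 = 93,991,500; volume = 2,780,000 + 273,000 = 3,053,000 m³
S = 93,991,500 / 3,053,000 = 30.7866 ppt

30.79 ppt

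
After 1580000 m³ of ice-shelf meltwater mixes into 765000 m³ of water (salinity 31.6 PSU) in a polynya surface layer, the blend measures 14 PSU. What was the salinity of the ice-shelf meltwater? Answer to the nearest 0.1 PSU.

Salt balance: 765,000×31.6 + 1,580,000×S = 2,345,000×14
24,174,000 + 1,580,000·S = 32,830,000
S = (32,830,000 − 24,174,000) / 1,580,000 = 5.4785 PSU

5.5 PSU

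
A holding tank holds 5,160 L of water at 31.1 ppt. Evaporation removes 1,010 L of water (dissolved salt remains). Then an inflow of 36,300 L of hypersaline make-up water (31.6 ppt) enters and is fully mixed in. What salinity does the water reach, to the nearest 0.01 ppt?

After evaporation: salt = 5,160×31.1 = 160,476; volume = 5,160 − 1,010 = 4,150 L
After mixing: salt = 160,476 + 36,300×31.6 = 1,307,556; volume = 4,150 + 36,300 = 40,450 L
S = 1,307,556 / 40,450 = 32.3252 ppt

32.33 ppt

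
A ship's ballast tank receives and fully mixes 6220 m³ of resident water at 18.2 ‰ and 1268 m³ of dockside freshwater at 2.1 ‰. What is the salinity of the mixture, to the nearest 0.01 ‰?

15.47 ‰

Weighted by volume,
salt = 6,220×18.2 + 1,268×2.1 = 113,204 + 2,662.8 = 115,866.8
volume = 6,220 + 1,268 = 7,488 m³
S = 115,866.8 / 7,488 = 15.4737 ‰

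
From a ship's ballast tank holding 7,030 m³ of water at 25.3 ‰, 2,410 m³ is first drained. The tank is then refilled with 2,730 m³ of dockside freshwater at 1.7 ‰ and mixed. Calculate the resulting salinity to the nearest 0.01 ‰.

16.53 ‰

Remaining after removal: 4,620 m³ at 25.3 ‰ (salt = 116,886)
After addition: salt = 116,886 + 2,730×1.7 = 121,527; volume = 7,350 m³
S = 121,527 / 7,350 = 16.5343 ‰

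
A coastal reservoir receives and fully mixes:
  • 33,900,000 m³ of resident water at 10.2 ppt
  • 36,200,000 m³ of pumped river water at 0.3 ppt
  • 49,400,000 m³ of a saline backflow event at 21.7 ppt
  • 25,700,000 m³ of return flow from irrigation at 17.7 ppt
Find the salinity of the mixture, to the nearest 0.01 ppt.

12.97 ppt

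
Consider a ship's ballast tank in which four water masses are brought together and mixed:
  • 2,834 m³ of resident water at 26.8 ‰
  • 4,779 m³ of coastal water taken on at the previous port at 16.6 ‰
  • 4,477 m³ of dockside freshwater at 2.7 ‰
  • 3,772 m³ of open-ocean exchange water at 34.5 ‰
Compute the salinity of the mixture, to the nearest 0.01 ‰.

18.76 ‰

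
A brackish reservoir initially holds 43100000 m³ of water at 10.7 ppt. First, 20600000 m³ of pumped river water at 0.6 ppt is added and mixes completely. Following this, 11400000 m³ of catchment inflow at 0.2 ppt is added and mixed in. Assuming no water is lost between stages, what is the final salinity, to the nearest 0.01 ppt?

6.34 ppt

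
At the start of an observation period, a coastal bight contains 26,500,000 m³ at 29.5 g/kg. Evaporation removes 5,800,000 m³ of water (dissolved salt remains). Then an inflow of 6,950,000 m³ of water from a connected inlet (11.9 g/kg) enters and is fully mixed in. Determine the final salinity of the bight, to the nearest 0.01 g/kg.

After evaporation: salt = 26,500,000×29.5 = 781,750,000; volume = 26,500,000 − 5,800,000 = 20,700,000 m³
After mixing: salt = 781,750,000 + 6,950,000×11.9 = 864,455,000; volume = 20,700,000 + 6,950,000 = 27,650,000 m³
S = 864,455,000 / 27,650,000 = 31.2642 g/kg

31.26 g/kg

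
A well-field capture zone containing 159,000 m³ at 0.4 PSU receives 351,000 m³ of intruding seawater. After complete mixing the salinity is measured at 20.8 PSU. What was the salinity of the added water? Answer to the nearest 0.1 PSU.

Salt balance: 159,000×0.4 + 351,000×S = 510,000×20.8
63,600 + 351,000·S = 10,608,000
S = (10,608,000 − 63,600) / 351,000 = 30.041 PSU

30.0 PSU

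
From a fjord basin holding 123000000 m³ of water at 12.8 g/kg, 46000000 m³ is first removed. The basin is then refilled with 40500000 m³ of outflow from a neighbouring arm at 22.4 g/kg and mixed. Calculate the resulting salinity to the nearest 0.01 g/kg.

Remaining after removal: 77,000,000 m³ at 12.8 g/kg (salt = 985,600,000)
After addition: salt = 985,600,000 + 40,500,000×22.4 = 1,892,800,000; volume = 117,500,000 m³
S = 1,892,800,000 / 117,500,000 = 16.1089 g/kg

16.11 g/kg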